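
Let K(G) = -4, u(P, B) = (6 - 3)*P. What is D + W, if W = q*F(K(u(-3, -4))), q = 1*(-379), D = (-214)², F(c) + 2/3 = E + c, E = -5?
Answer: 148379/3 ≈ 49460.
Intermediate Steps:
u(P, B) = 3*P
F(c) = -17/3 + c (F(c) = -⅔ + (-5 + c) = -17/3 + c)
D = 45796
q = -379
W = 10991/3 (W = -379*(-17/3 - 4) = -379*(-29/3) = 10991/3 ≈ 3663.7)
D + W = 45796 + 10991/3 = 148379/3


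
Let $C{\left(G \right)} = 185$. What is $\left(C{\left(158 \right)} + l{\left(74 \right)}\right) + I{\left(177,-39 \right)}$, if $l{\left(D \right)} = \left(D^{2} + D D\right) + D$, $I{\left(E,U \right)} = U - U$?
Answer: $11211$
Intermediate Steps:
$I{\left(E,U \right)} = 0$
$l{\left(D \right)} = D + 2 D^{2}$ ($l{\left(D \right)} = \left(D^{2} + D^{2}\right) + D = 2 D^{2} + D = D + 2 D^{2}$)
$\left(C{\left(158 \right)} + l{\left(74 \right)}\right) + I{\left(177,-39 \right)} = \left(185 + 74 \left(1 + 2 \cdot 74\right)\right) + 0 = \left(185 + 74 \left(1 + 148\right)\right) + 0 = \left(185 + 74 \cdot 149\right) + 0 = \left(185 + 11026\right) + 0 = 11211 + 0 = 11211$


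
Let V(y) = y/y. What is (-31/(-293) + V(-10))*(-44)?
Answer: -14256/293 ≈ -48.655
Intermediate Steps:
V(y) = 1
(-31/(-293) + V(-10))*(-44) = (-31/(-293) + 1)*(-44) = (-31*(-1/293) + 1)*(-44) = (31/293 + 1)*(-44) = (324/293)*(-44) = -14256/293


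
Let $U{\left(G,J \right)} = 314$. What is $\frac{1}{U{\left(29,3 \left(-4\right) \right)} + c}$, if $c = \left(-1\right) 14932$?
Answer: $- \frac{1}{14618} \approx -6.8409 \cdot 10^{-5}$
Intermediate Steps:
$c = -14932$
$\frac{1}{U{\left(29,3 \left(-4\right) \right)} + c} = \frac{1}{314 - 14932} = \frac{1}{-14618} = - \frac{1}{14618}$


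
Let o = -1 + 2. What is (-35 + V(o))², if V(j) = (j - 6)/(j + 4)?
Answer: 1296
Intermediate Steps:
o = 1
V(j) = (-6 + j)/(4 + j)
(-35 + V(o))² = (-35 + (-6 + 1)/(4 + 1))² = (-35 - 5/5)² = (-35 + (⅕)*(-5))² = (-35 - 1)² = (-36)² = 1296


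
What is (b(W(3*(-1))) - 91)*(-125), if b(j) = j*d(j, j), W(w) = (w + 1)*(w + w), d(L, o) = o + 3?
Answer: -11125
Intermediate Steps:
d(L, o) = 3 + o
W(w) = 2*w*(1 + w) (W(w) = (1 + w)*(2*w) = 2*w*(1 + w))
b(j) = j*(3 + j)
(b(W(3*(-1))) - 91)*(-125) = ((2*(3*(-1))*(1 + 3*(-1)))*(3 + 2*(3*(-1))*(1 + 3*(-1))) - 91)*(-125) = ((2*(-3)*(1 - 3))*(3 + 2*(-3)*(1 - 3)) - 91)*(-125) = ((2*(-3)*(-2))*(3 + 2*(-3)*(-2)) - 91)*(-125) = (12*(3 + 12) - 91)*(-125) = (12*15 - 91)*(-125) = (180 - 91)*(-125) = 89*(-125) = -11125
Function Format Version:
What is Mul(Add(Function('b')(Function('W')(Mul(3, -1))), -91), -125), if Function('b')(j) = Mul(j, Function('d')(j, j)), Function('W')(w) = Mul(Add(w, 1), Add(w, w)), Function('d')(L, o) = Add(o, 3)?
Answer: -11125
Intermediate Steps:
Function('d')(L, o) = Add(3, o)
Function('W')(w) = Mul(2, w, Add(1, w)) (Function('W')(w) = Mul(Add(1, w), Mul(2, w)) = Mul(2, w, Add(1, w)))
Function('b')(j) = Mul(j, Add(3, j))
Mul(Add(Function('b')(Function('W')(Mul(3, -1))), -91), -125) = Mul(Add(Mul(Mul(2, Mul(3, -1), Add(1, Mul(3, -1))), Add(3, Mul(2, Mul(3, -1), Add(1, Mul(3, -1))))), -91), -125) = Mul(Add(Mul(Mul(2, -3, Add(1, -3)), Add(3, Mul(2, -3, Add(1, -3)))), -91), -125) = Mul(Add(Mul(Mul(2, -3, -2), Add(3, Mul(2, -3, -2))), -91), -125) = Mul(Add(Mul(12, Add(3, 12)), -91), -125) = Mul(Add(Mul(12, 15), -91), -125) = Mul(Add(180, -91), -125) = Mul(89, -125) = -11125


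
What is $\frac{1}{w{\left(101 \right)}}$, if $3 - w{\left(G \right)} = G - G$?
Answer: $\frac{1}{3} \approx 0.33333$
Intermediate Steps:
$w{\left(G \right)} = 3$ ($w{\left(G \right)} = 3 - \left(G - G\right) = 3 - 0 = 3 + 0 = 3$)
$\frac{1}{w{\left(101 \right)}} = \frac{1}{3}$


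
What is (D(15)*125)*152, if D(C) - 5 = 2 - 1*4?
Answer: 57000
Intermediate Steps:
D(C) = 3 (D(C) = 5 + (2 - 1*4) = 5 + (2 - 4) = 5 - 2 = 3)
(D(15)*125)*152 = (3*125)*152 = 375*152 = 57000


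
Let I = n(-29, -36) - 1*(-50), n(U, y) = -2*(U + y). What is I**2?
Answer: 32400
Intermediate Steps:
n(U, y) = -2*U - 2*y
I = 180 (I = (-2*(-29) - 2*(-36)) - 1*(-50) = (58 + 72) + 50 = 130 + 50 = 180)
I**2 = 180**2 = 32400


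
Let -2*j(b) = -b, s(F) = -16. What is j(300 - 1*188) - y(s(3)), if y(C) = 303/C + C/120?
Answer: 18017/240 ≈ 75.071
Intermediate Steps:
j(b) = b/2 (j(b) = -(-1)*b/2 = b/2)
y(C) = 303/C + C/120 (y(C) = 303/C + C*(1/120) = 303/C + C/120)
j(300 - 1*188) - y(s(3)) = (300 - 1*188)/2 - (303/(-16) + (1/120)*(-16)) = (300 - 188)/2 - (303*(-1/16) - 2/15) = (1/2)*112 - (-303/16 - 2/15) = 56 - 1*(-4577/240) = 56 + 4577/240 = 18017/240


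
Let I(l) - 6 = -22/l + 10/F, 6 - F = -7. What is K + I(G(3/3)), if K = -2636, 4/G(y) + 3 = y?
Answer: -34037/13 ≈ -2618.2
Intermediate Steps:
G(y) = 4/(-3 + y)
F = 13 (F = 6 - 1*(-7) = 6 + 7 = 13)
I(l) = 88/13 - 22/l (I(l) = 6 + (-22/l + 10/13) = 6 + (10/13 - 22/l) = 88/13 - 22/l)
K + I(G(3/3)) = -2636 + (88/13 - 22/(4/(-3 + 3/3))) = -2636 + (88/13 - 22/(4/(-3 + 3*(⅓)))) = -2636 + (88/13 - 22/(4/(-3 + 1))) = -2636 + (88/13 - 22/(4/(-2))) = -2636 + (88/13 - 22/(4*(-½))) = -2636 + (88/13 - 22/(-2)) = -2636 + (88/13 - 22*(-½)) = -2636 + (88/13 + 11) = -2636 + 231/13 = -34037/13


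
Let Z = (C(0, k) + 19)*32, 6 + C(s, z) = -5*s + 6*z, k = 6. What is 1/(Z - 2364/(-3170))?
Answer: 1585/2486462 ≈ 0.00063745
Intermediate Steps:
C(s, z) = -6 - 5*s + 6*z (C(s, z) = -6 + (-5*s + 6*z) = -6 - 5*s + 6*z)
Z = 1568 (Z = ((-6 - 5*0 + 6*6) + 19)*32 = ((-6 + 0 + 36) + 19)*32 = (30 + 19)*32 = 49*32 = 1568)
1/(Z - 2364/(-3170)) = 1/(1568 - 2364/(-3170)) = 1/(1568 - 2364*(-1/3170)) = 1/(1568 + 1182/1585) = 1/(2486462/1585) = 1585/2486462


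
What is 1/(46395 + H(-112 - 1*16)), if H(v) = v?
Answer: 1/46267 ≈ 2.1614e-5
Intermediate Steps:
1/(46395 + H(-112 - 1*16)) = 1/(46395 + (-112 - 1*16)) = 1/(46395 + (-112 - 16)) = 1/(46395 - 128) = 1/46267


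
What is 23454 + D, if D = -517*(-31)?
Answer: 39481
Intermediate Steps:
D = 16027
23454 + D = 23454 + 16027 = 39481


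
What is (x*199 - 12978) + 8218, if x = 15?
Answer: -1775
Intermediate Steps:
(x*199 - 12978) + 8218 = (15*199 - 12978) + 8218 = (2985 - 12978) + 8218 = -9993 + 8218 = -1775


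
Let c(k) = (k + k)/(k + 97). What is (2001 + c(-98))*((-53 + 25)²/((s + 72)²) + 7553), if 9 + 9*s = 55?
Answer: 1998094721441/120409 ≈ 1.6594e+7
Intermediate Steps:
s = 46/9 (s = -1 + (⅑)*55 = -1 + 55/9 = 46/9 ≈ 5.1111)
c(k) = 2*k/(97 + k) (c(k) = (2*k)/(97 + k) = 2*k/(97 + k))
(2001 + c(-98))*((-53 + 25)²/((s + 72)²) + 7553) = (2001 + 2*(-98)/(97 - 98))*((-53 + 25)²/((46/9 + 72)²) + 7553) = (2001 + 2*(-98)/(-1))*((-28)²/((694/9)²) + 7553) = (2001 + 2*(-98)*(-1))*(784/(481636/81) + 7553) = (2001 + 196)*(784*(81/481636) + 7553) = 2197*(15876/120409 + 7553) = 2197*(909465053/120409) = 1998094721441/120409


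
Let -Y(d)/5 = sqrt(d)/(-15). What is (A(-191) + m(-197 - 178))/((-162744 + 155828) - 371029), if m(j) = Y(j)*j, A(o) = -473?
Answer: 473/377945 + 125*I*sqrt(15)/75589 ≈ 0.0012515 + 0.0064047*I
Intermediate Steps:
Y(d) = sqrt(d)/3 (Y(d) = -5*sqrt(d)/(-15) = -(-1)*sqrt(d)/3 = sqrt(d)/3)
m(j) = j**(3/2)/3 (m(j) = (sqrt(j)/3)*j = j**(3/2)/3)
(A(-191) + m(-197 - 178))/((-162744 + 155828) - 371029) = (-473 + (-197 - 178)**(3/2)/3)/((-162744 + 155828) - 371029) = (-473 + (-375)**(3/2)/3)/(-6916 - 371029) = (-473 + (-1875*I*sqrt(15))/3)/(-377945) = (-473 - 625*I*sqrt(15))*(-1/377945) = 473/377945 + 125*I*sqrt(15)/75589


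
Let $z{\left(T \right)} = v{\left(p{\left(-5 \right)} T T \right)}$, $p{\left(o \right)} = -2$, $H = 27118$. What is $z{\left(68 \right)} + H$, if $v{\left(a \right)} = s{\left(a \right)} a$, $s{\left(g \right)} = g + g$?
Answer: $171078126$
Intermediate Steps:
$s{\left(g \right)} = 2 g$
$v{\left(a \right)} = 2 a^{2}$ ($v{\left(a \right)} = 2 a a = 2 a^{2}$)
$z{\left(T \right)} = 8 T^{4}$ ($z{\left(T \right)} = 2 \left(- 2 T T\right)^{2} = 2 \left(- 2 T^{2}\right)^{2} = 2 \cdot 4 T^{4} = 8 T^{4}$)
$z{\left(68 \right)} + H = 8 \cdot 68^{4} + 27118 = 8 \cdot 21381376 + 27118 = 171051008 + 27118 = 171078126$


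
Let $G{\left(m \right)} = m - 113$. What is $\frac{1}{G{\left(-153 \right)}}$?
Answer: $- \frac{1}{266} \approx -0.0037594$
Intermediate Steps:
$G{\left(m \right)} = -113 + m$ ($G{\left(m \right)} = m - 113 = -113 + m$)
$\frac{1}{G{\left(-153 \right)}} = \frac{1}{-113 - 153} = \frac{1}{-266} = - \frac{1}{266}$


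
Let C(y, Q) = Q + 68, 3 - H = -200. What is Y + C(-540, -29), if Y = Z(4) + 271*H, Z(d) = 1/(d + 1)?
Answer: 275261/5 ≈ 55052.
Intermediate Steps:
H = 203 (H = 3 - 1*(-200) = 3 + 200 = 203)
Z(d) = 1/(1 + d)
C(y, Q) = 68 + Q
Y = 275066/5 (Y = 1/(1 + 4) + 271*203 = 1/5 + 55013 = ⅕ + 55013 = 275066/5 ≈ 55013.)
Y + C(-540, -29) = 275066/5 + (68 - 29) = 275066/5 + 39 = 275261/5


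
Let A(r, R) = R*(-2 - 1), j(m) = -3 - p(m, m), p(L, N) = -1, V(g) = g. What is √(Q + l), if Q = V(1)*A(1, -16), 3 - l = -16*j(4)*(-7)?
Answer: 5*√11 ≈ 16.583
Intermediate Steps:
j(m) = -2 (j(m) = -3 - 1*(-1) = -3 + 1 = -2)
A(r, R) = -3*R (A(r, R) = R*(-3) = -3*R)
l = 227 (l = 3 - (-16*(-2))*(-7) = 3 - 32*(-7) = 3 - 1*(-224) = 3 + 224 = 227)
Q = 48 (Q = 1*(-3*(-16)) = 1*48 = 48)
√(Q + l) = √(48 + 227) = √275 = 5*√11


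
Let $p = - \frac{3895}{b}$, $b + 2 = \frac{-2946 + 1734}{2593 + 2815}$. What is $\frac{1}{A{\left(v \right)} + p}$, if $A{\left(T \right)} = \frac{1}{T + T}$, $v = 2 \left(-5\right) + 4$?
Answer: $\frac{36084}{63189473} \approx 0.00057104$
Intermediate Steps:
$b = - \frac{3007}{1352}$ ($b = -2 + \frac{-2946 + 1734}{2593 + 2815} = -2 - \frac{1212}{5408} = -2 - \frac{303}{1352} = - \frac{3007}{1352} \approx -2.2241$)
$v = -6$ ($v = -10 + 4 = -6$)
$A{\left(T \right)} = \frac{1}{2 T}$
$p = \frac{5266040}{3007}$ ($p = - \frac{3895}{- \frac{3007}{1352}} = \left(-3895\right) \left(- \frac{1352}{3007}\right) = \frac{5266040}{3007} \approx 1751.3$)
$\frac{1}{A{\left(v \right)} + p} = \frac{1}{\frac{1}{2 \left(-6\right)} + \frac{5266040}{3007}} = \frac{1}{\frac{1}{2} \left(- \frac{1}{6}\right) + \frac{5266040}{3007}} = \frac{1}{- \frac{1}{12} + \frac{5266040}{3007}} = \frac{1}{\frac{63189473}{36084}} = \frac{36084}{63189473}$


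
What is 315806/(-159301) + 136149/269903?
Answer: -63548314969/42995817803 ≈ -1.4780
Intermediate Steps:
315806/(-159301) + 136149/269903 = 315806*(-1/159301) + 136149*(1/269903) = -315806/159301 + 136149/269903 = -63548314969/42995817803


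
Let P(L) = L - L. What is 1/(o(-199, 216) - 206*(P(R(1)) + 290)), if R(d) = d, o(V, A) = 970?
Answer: -1/58770 ≈ -1.7015e-5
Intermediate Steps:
P(L) = 0
1/(o(-199, 216) - 206*(P(R(1)) + 290)) = 1/(970 - 206*(0 + 290)) = 1/(970 - 206*290) = 1/(970 - 59740) = 1/(-58770) = -1/58770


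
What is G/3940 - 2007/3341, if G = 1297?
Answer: -3574303/13163540 ≈ -0.27153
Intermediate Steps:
G/3940 - 2007/3341 = 1297/3940 - 2007/3341 = -3574303/13163540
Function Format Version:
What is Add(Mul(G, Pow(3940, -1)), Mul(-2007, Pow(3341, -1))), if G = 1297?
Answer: Rational(-3574303, 13163540) ≈ -0.27153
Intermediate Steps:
Add(Mul(G, Pow(3940, -1)), Mul(-2007, Pow(3341, -1))) = Add(Mul(1297, Pow(3940, -1)), Mul(-2007, Pow(3341, -1))) = Add(Mul(1297, Rational(1, 3940)), Mul(-2007, Rational(1, 3341))) = Add(Rational(1297, 3940), Rational(-2007, 3341)) = Rational(-3574303, 13163540)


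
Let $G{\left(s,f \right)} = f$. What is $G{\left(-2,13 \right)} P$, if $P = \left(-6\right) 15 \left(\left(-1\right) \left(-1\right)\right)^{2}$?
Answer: $-1170$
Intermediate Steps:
$P = -90$ ($P = - 90 \cdot 1^{2} = \left(-90\right) 1 = -90$)
$G{\left(-2,13 \right)} P = 13 \left(-90\right) = -1170$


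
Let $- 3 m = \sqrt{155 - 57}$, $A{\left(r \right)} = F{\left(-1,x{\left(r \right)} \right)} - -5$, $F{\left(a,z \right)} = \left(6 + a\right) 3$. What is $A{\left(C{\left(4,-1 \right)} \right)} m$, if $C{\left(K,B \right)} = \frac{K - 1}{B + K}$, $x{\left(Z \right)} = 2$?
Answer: $- \frac{140 \sqrt{2}}{3} \approx -65.997$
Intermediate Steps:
$C{\left(K,B \right)} = \frac{-1 + K}{B + K}$
$F{\left(a,z \right)} = 18 + 3 a$
$A{\left(r \right)} = 20$ ($A{\left(r \right)} = \left(18 + 3 \left(-1\right)\right) - -5 = \left(18 - 3\right) + 5 = 15 + 5 = 20$)
$m = - \frac{7 \sqrt{2}}{3}$ ($m = - \frac{\sqrt{155 - 57}}{3} = - \frac{\sqrt{98}}{3} = - \frac{7 \sqrt{2}}{3} \approx -3.2998$)
$A{\left(C{\left(4,-1 \right)} \right)} m = 20 \left(- \frac{7 \sqrt{2}}{3}\right) = - \frac{140 \sqrt{2}}{3}$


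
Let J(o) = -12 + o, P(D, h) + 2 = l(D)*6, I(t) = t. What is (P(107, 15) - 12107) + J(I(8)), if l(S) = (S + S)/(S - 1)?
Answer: -641347/53 ≈ -12101.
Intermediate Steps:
l(S) = 2*S/(-1 + S) (l(S) = (2*S)/(-1 + S) = 2*S/(-1 + S))
P(D, h) = -2 + 12*D/(-1 + D) (P(D, h) = -2 + (2*D/(-1 + D))*6 = -2 + 12*D/(-1 + D))
(P(107, 15) - 12107) + J(I(8)) = (2*(1 + 5*107)/(-1 + 107) - 12107) + (-12 + 8) = (2*(1 + 535)/106 - 12107) - 4 = (2*(1/106)*536 - 12107) - 4 = (536/53 - 12107) - 4 = -641135/53 - 4 = -641347/53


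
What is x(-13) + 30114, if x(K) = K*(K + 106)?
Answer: 28905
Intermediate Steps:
x(K) = K*(106 + K)
x(-13) + 30114 = -13*(106 - 13) + 30114 = -13*93 + 30114 = -1209 + 30114 = 28905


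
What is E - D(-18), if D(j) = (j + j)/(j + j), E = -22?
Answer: -23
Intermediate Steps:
D(j) = 1 (D(j) = (2*j)/((2*j)) = (2*j)*(1/(2*j)) = 1)
E - D(-18) = -22 - 1*1 = -22 - 1 = -23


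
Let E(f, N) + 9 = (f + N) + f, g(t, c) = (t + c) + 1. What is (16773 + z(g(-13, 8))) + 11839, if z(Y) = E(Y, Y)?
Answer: 28591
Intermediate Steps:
g(t, c) = 1 + c + t (g(t, c) = (c + t) + 1 = 1 + c + t)
E(f, N) = -9 + N + 2*f (E(f, N) = -9 + ((f + N) + f) = -9 + ((N + f) + f) = -9 + (N + 2*f) = -9 + N + 2*f)
z(Y) = -9 + 3*Y (z(Y) = -9 + Y + 2*Y = -9 + 3*Y)
(16773 + z(g(-13, 8))) + 11839 = (16773 + (-9 + 3*(1 + 8 - 13))) + 11839 = (16773 + (-9 + 3*(-4))) + 11839 = (16773 + (-9 - 12)) + 11839 = (16773 - 21) + 11839 = 16752 + 11839 = 28591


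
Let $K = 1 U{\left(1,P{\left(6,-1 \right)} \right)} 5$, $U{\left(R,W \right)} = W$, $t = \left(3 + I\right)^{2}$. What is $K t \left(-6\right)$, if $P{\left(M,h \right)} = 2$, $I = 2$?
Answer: $-1500$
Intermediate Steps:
$t = 25$ ($t = \left(3 + 2\right)^{2} = 5^{2} = 25$)
$K = 10$ ($K = 1 \cdot 2 \cdot 5 = 2 \cdot 5 = 10$)
$K t \left(-6\right) = 10 \cdot 25 \left(-6\right) = 250 \left(-6\right) = -1500$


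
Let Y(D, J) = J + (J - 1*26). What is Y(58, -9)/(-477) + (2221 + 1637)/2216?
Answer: 968885/528516 ≈ 1.8332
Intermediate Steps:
Y(D, J) = -26 + 2*J (Y(D, J) = J + (J - 26) = J + (-26 + J) = -26 + 2*J)
Y(58, -9)/(-477) + (2221 + 1637)/2216 = (-26 + 2*(-9))/(-477) + (2221 + 1637)/2216 = (-26 - 18)*(-1/477) + 3858*(1/2216) = -44*(-1/477) + 1929/1108 = 44/477 + 1929/1108 = 968885/528516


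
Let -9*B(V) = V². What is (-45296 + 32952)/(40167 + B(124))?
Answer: -111096/346127 ≈ -0.32097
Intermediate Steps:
B(V) = -V²/9
(-45296 + 32952)/(40167 + B(124)) = (-45296 + 32952)/(40167 - ⅑*124²) = -12344/(40167 - ⅑*15376) = -12344/(40167 - 15376/9) = -12344/346127/9 = -12344*9/346127 = -111096/346127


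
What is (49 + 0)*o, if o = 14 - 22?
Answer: -392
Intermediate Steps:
o = -8
(49 + 0)*o = (49 + 0)*(-8) = 49*(-8) = -392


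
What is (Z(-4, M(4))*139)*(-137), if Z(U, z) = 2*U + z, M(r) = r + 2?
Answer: 38086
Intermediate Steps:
M(r) = 2 + r
Z(U, z) = z + 2*U
(Z(-4, M(4))*139)*(-137) = (((2 + 4) + 2*(-4))*139)*(-137) = ((6 - 8)*139)*(-137) = -2*139*(-137) = -278*(-137) = 38086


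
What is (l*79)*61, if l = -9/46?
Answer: -43371/46 ≈ -942.85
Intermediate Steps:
l = -9/46 (l = -9*1/46 = -9/46 ≈ -0.19565)
(l*79)*61 = -9/46*79*61 = -711/46*61 = -43371/46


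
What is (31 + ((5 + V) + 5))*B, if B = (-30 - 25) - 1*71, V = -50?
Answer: 1134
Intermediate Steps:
B = -126 (B = -55 - 71 = -126)
(31 + ((5 + V) + 5))*B = (31 + ((5 - 50) + 5))*(-126) = (31 + (-45 + 5))*(-126) = (31 - 40)*(-126) = -9*(-126) = 1134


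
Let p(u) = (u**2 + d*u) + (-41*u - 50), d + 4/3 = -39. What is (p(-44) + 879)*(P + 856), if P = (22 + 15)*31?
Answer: 38119093/3 ≈ 1.2706e+7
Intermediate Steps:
d = -121/3 (d = -4/3 - 39 = -121/3 ≈ -40.333)
P = 1147 (P = 37*31 = 1147)
p(u) = -50 + u**2 - 244*u/3 (p(u) = (u**2 - 121*u/3) + (-41*u - 50) = (u**2 - 121*u/3) + (-50 - 41*u) = -50 + u**2 - 244*u/3)
(p(-44) + 879)*(P + 856) = ((-50 + (-44)**2 - 244/3*(-44)) + 879)*(1147 + 856) = ((-50 + 1936 + 10736/3) + 879)*2003 = (16394/3 + 879)*2003 = (19031/3)*2003 = 38119093/3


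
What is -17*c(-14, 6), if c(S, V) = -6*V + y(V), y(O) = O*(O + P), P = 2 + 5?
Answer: -714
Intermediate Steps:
P = 7
y(O) = O*(7 + O) (y(O) = O*(O + 7) = O*(7 + O))
c(S, V) = -6*V + V*(7 + V)
-17*c(-14, 6) = -102*(1 + 6) = -102*7 = -17*42 = -714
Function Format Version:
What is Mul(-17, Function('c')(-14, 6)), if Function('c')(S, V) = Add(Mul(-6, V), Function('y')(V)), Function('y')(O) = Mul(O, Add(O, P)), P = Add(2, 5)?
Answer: -714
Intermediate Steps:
P = 7
Function('y')(O) = Mul(O, Add(7, O)) (Function('y')(O) = Mul(O, Add(O, 7)) = Mul(O, Add(7, O)))
Function('c')(S, V) = Add(Mul(-6, V), Mul(V, Add(7, V)))
Mul(-17, Function('c')(-14, 6)) = Mul(-17, Mul(6, Add(1, 6))) = Mul(-17, Mul(6, 7)) = Mul(-17, 42) = -714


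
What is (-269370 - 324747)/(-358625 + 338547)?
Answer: 594117/20078 ≈ 29.590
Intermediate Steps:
(-269370 - 324747)/(-358625 + 338547) = -594117/(-20078) = -594117*(-1/20078) = 594117/20078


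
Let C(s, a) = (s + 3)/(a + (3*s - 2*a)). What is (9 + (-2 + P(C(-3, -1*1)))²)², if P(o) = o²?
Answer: 169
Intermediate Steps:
C(s, a) = (3 + s)/(-a + 3*s) (C(s, a) = (3 + s)/(a + (-2*a + 3*s)) = (3 + s)/(-a + 3*s))
(9 + (-2 + P(C(-3, -1*1)))²)² = (9 + (-2 + ((3 - 3)/(-(-1) + 3*(-3)))²)²)² = (9 + (-2 + (0/(-1*(-1) - 9))²)²)² = (9 + (-2 + (0/(1 - 9))²)²)² = (9 + (-2 + (0/(-8))²)²)² = (9 + (-2 + (-⅛*0)²)²)² = (9 + (-2 + 0²)²)² = (9 + (-2 + 0)²)² = (9 + (-2)²)² = (9 + 4)² = 13² = 169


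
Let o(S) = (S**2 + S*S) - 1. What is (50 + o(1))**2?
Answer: 2601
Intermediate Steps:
o(S) = -1 + 2*S**2 (o(S) = (S**2 + S**2) - 1 = 2*S**2 - 1 = -1 + 2*S**2)
(50 + o(1))**2 = (50 + (-1 + 2*1**2))**2 = (50 + (-1 + 2*1))**2 = (50 + (-1 + 2))**2 = (50 + 1)**2 = 51**2 = 2601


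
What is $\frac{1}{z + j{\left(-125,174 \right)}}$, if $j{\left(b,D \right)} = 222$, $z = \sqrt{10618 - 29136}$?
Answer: $\frac{111}{33901} - \frac{i \sqrt{18518}}{67802} \approx 0.0032742 - 0.002007 i$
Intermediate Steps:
$z = i \sqrt{18518}$ ($z = \sqrt{-18518} = i \sqrt{18518} \approx 136.08 i$)
$\frac{1}{z + j{\left(-125,174 \right)}} = \frac{1}{i \sqrt{18518} + 222} = \frac{1}{222 + i \sqrt{18518}}$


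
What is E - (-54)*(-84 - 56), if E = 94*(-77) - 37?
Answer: -14835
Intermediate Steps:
E = -7275 (E = -7238 - 37 = -7275)
E - (-54)*(-84 - 56) = -7275 - (-54)*(-84 - 56) = -7275 - (-54)*(-140) = -7275 - 1*7560 = -7275 - 7560 = -14835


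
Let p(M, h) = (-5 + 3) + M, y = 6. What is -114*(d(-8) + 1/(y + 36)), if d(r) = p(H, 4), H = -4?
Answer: 4769/7 ≈ 681.29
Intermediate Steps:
p(M, h) = -2 + M
d(r) = -6 (d(r) = -2 - 4 = -6)
-114*(d(-8) + 1/(y + 36)) = -114*(-6 + 1/(6 + 36)) = -114*(-6 + 1/42) = -114*(-251/42) = 4769/7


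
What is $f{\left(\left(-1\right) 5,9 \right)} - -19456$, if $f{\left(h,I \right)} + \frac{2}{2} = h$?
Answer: $19450$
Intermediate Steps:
$f{\left(h,I \right)} = -1 + h$
$f{\left(\left(-1\right) 5,9 \right)} - -19456 = \left(-1 - 5\right) - -19456 = \left(-1 - 5\right) + 19456 = -6 + 19456 = 19450$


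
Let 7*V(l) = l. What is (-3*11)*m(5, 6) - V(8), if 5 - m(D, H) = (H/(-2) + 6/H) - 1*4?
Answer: -2549/7 ≈ -364.14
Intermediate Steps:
V(l) = l/7
m(D, H) = 9 + H/2 - 6/H (m(D, H) = 5 - ((H/(-2) + 6/H) - 1*4) = 5 - ((H*(-1/2) + 6/H) - 4) = 5 - ((-H/2 + 6/H) - 4) = 5 - ((6/H - H/2) - 4) = 5 - (-4 + 6/H - H/2) = 5 + (4 + H/2 - 6/H) = 9 + H/2 - 6/H)
(-3*11)*m(5, 6) - V(8) = (-3*11)*(9 + (1/2)*6 - 6/6) - 8/7 = -33*(9 + 3 - 6*1/6) - 1*8/7 = -33*(9 + 3 - 1) - 8/7 = -33*11 - 8/7 = -363 - 8/7 = -2549/7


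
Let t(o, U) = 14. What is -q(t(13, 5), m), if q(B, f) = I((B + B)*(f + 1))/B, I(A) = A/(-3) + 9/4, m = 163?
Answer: 18341/168 ≈ 109.17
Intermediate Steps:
I(A) = 9/4 - A/3 (I(A) = A*(-⅓) + 9*(¼) = -A/3 + 9/4 = 9/4 - A/3)
q(B, f) = (9/4 - 2*B*(1 + f)/3)/B (q(B, f) = (9/4 - (B + B)*(f + 1)/3)/B = (9/4 - 2*B*(1 + f)/3)/B)
-q(t(13, 5), m) = -(27 - 8*14*(1 + 163))/(12*14) = -(27 - 8*14*164)/(12*14) = -(27 - 18368)/(12*14) = -(-18341)/(12*14) = -1*(-18341/168) = 18341/168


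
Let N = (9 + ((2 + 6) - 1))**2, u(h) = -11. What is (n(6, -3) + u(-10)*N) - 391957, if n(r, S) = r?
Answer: -394767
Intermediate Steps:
N = 256 (N = (9 + (8 - 1))**2 = (9 + 7)**2 = 16**2 = 256)
(n(6, -3) + u(-10)*N) - 391957 = (6 - 11*256) - 391957 = (6 - 2816) - 391957 = -2810 - 391957 = -394767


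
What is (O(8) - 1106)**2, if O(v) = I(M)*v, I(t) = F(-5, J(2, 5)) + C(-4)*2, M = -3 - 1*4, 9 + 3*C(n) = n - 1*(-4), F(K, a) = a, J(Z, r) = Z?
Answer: 1295044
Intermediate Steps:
C(n) = -5/3 + n/3 (C(n) = -3 + (n - 1*(-4))/3 = -3 + (n + 4)/3 = -3 + (4 + n)/3 = -3 + (4/3 + n/3) = -5/3 + n/3)
M = -7 (M = -3 - 4 = -7)
I(t) = -4 (I(t) = 2 + (-5/3 + (1/3)*(-4))*2 = 2 + (-5/3 - 4/3)*2 = 2 - 3*2 = 2 - 6 = -4)
O(v) = -4*v
(O(8) - 1106)**2 = (-4*8 - 1106)**2 = (-32 - 1106)**2 = (-1138)**2 = 1295044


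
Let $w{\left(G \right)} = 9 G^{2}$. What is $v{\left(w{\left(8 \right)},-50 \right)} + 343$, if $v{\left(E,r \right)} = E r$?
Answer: $-28457$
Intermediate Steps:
$v{\left(w{\left(8 \right)},-50 \right)} + 343 = 9 \cdot 8^{2} \left(-50\right) + 343 = 9 \cdot 64 \left(-50\right) + 343 = 576 \left(-50\right) + 343 = -28800 + 343 = -28457$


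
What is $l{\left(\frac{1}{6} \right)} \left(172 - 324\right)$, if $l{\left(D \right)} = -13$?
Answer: $1976$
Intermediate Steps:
$l{\left(\frac{1}{6} \right)} \left(172 - 324\right) = - 13 \left(172 - 324\right) = \left(-13\right) \left(-152\right) = 1976$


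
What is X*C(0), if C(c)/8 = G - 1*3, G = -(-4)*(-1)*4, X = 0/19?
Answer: 0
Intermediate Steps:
X = 0 (X = 0*(1/19) = 0)
G = -16 (G = -2*2*4 = -4*4 = -16)
C(c) = -152 (C(c) = 8*(-16 - 1*3) = 8*(-16 - 3) = 8*(-19) = -152)
X*C(0) = 0*(-152) = 0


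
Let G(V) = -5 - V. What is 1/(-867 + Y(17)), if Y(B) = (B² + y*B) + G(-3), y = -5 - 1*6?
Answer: -1/767 ≈ -0.0013038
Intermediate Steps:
y = -11 (y = -5 - 6 = -11)
Y(B) = -2 + B² - 11*B (Y(B) = (B² - 11*B) + (-5 - 1*(-3)) = (B² - 11*B) + (-5 + 3) = (B² - 11*B) - 2 = -2 + B² - 11*B)
1/(-867 + Y(17)) = 1/(-867 + (-2 + 17² - 11*17)) = 1/(-867 + (-2 + 289 - 187)) = 1/(-867 + 100) = 1/(-767) = -1/767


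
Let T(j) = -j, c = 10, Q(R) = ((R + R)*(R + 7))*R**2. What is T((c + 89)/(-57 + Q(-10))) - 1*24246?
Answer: -48031359/1981 ≈ -24246.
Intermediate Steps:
Q(R) = 2*R**3*(7 + R) (Q(R) = ((2*R)*(7 + R))*R**2 = (2*R*(7 + R))*R**2 = 2*R**3*(7 + R))
T((c + 89)/(-57 + Q(-10))) - 1*24246 = -(10 + 89)/(-57 + 2*(-10)**3*(7 - 10)) - 1*24246 = -99/(-57 + 2*(-1000)*(-3)) - 24246 = -99/(-57 + 6000) - 24246 = -99/5943 - 24246 = -1*33/1981 - 24246 = -33/1981 - 24246 = -48031359/1981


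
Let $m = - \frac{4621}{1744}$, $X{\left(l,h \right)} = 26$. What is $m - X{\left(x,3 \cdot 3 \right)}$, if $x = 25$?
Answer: $- \frac{49965}{1744} \approx -28.65$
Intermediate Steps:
$m = - \frac{4621}{1744}$ ($m = \left(-4621\right) \frac{1}{1744} = - \frac{4621}{1744} \approx -2.6497$)
$m - X{\left(x,3 \cdot 3 \right)} = - \frac{4621}{1744} - 26 = - \frac{49965}{1744}$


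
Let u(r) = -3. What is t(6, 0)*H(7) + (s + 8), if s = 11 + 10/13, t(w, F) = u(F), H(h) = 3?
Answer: 140/13 ≈ 10.769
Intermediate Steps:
t(w, F) = -3
s = 153/13 (s = 11 + 10*(1/13) = 11 + 10/13 = 153/13 ≈ 11.769)
t(6, 0)*H(7) + (s + 8) = -3*3 + (153/13 + 8) = -9 + 257/13 = 140/13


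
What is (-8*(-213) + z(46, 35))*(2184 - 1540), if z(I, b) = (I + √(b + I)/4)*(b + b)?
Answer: 3272486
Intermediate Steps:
z(I, b) = 2*b*(I + √(I + b)/4) (z(I, b) = (I + √(I + b)*(¼))*(2*b) = (I + √(I + b)/4)*(2*b) = 2*b*(I + √(I + b)/4))
(-8*(-213) + z(46, 35))*(2184 - 1540) = (-8*(-213) + (½)*35*(√(46 + 35) + 4*46))*(2184 - 1540) = (1704 + (½)*35*(√81 + 184))*644 = (1704 + (½)*35*(9 + 184))*644 = (1704 + (½)*35*193)*644 = (1704 + 6755/2)*644 = (10163/2)*644 = 3272486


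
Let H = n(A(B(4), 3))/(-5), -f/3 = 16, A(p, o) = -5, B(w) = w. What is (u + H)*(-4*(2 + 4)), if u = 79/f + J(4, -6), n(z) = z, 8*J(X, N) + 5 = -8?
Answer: 109/2 ≈ 54.500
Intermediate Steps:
J(X, N) = -13/8 (J(X, N) = -5/8 + (1/8)*(-8) = -5/8 - 1 = -13/8)
f = -48 (f = -3*16 = -48)
u = -157/48 (u = 79/(-48) - 13/8 = 79*(-1/48) - 13/8 = -79/48 - 13/8 = -157/48 ≈ -3.2708)
H = 1 (H = -5/(-5) = -5*(-1/5) = 1)
(u + H)*(-4*(2 + 4)) = (-157/48 + 1)*(-4*(2 + 4)) = -(-109)*6/12 = -109/48*(-24) = 109/2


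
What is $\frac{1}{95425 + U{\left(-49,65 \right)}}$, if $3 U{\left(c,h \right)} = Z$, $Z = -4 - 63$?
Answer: $\frac{3}{286208} \approx 1.0482 \cdot 10^{-5}$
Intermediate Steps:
$Z = -67$ ($Z = -4 - 63 = -67$)
$U{\left(c,h \right)} = - \frac{67}{3}$ ($U{\left(c,h \right)} = \frac{1}{3} \left(-67\right) = - \frac{67}{3}$)
$\frac{1}{95425 + U{\left(-49,65 \right)}} = \frac{1}{95425 - \frac{67}{3}} = \frac{1}{\frac{286208}{3}} = \frac{3}{286208}$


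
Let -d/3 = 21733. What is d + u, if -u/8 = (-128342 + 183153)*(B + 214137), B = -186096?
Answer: -12295707207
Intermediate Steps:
d = -65199 (d = -3*21733 = -65199)
u = -12295642008 (u = -8*(-128342 + 183153)*(-186096 + 214137) = -438488*28041 = -8*1536955251 = -12295642008)
d + u = -65199 - 12295642008 = -12295707207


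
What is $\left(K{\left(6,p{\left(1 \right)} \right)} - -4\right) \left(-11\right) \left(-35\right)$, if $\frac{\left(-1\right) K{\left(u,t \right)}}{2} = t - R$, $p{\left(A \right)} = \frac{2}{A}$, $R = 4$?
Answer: $3080$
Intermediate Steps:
$K{\left(u,t \right)} = 8 - 2 t$ ($K{\left(u,t \right)} = - 2 \left(t - 4\right) = - 2 \left(-4 + t\right) = 8 - 2 t$)
$\left(K{\left(6,p{\left(1 \right)} \right)} - -4\right) \left(-11\right) \left(-35\right) = \left(\left(8 - 2 \cdot \frac{2}{1}\right) - -4\right) \left(-11\right) \left(-35\right) = \left(\left(8 - 2 \cdot 2 \cdot 1\right) + 4\right) \left(-11\right) \left(-35\right) = \left(\left(8 - 4\right) + 4\right) \left(-11\right) \left(-35\right) = \left(4 + 4\right) \left(-11\right) \left(-35\right) = 8 \left(-11\right) \left(-35\right) = \left(-88\right) \left(-35\right) = 3080$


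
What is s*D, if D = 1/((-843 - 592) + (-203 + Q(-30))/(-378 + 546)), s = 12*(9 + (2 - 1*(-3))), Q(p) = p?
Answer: -28224/241313 ≈ -0.11696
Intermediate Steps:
s = 168 (s = 12*(9 + (2 + 3)) = 12*(9 + 5) = 12*14 = 168)
D = -168/241313 (D = 1/((-843 - 592) + (-203 - 30)/(-378 + 546)) = 1/(-1435 - 233/168) = 1/(-241313/168) = -168/241313 ≈ -0.00069619)
s*D = 168*(-168/241313) = -28224/241313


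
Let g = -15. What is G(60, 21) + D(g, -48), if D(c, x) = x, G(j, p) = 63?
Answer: 15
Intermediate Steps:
G(60, 21) + D(g, -48) = 63 - 48 = 15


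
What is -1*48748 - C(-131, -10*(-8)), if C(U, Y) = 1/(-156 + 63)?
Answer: -4533563/93 ≈ -48748.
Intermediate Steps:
C(U, Y) = -1/93 (C(U, Y) = 1/(-93) = -1/93)
-1*48748 - C(-131, -10*(-8)) = -1*48748 - 1*(-1/93) = -48748 + 1/93 = -4533563/93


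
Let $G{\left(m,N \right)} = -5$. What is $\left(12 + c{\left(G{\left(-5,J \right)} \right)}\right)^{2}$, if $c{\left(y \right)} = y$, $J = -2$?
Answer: $49$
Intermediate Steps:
$\left(12 + c{\left(G{\left(-5,J \right)} \right)}\right)^{2} = \left(12 - 5\right)^{2} = 7^{2} = 49$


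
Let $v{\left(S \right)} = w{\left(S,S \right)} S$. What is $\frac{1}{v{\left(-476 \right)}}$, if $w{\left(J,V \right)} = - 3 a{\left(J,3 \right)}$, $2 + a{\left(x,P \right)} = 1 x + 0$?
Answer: $- \frac{1}{682584} \approx -1.465 \cdot 10^{-6}$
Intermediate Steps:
$a{\left(x,P \right)} = -2 + x$ ($a{\left(x,P \right)} = -2 + \left(1 x + 0\right) = -2 + \left(x + 0\right) = -2 + x$)
$w{\left(J,V \right)} = 6 - 3 J$ ($w{\left(J,V \right)} = - 3 \left(-2 + J\right) = 6 - 3 J$)
$v{\left(S \right)} = S \left(6 - 3 S\right)$ ($v{\left(S \right)} = \left(6 - 3 S\right) S = S \left(6 - 3 S\right)$)
$\frac{1}{v{\left(-476 \right)}} = \frac{1}{3 \left(-476\right) \left(2 - -476\right)} = \frac{1}{3 \left(-476\right) \left(2 + 476\right)} = \frac{1}{3 \left(-476\right) 478} = \frac{1}{-682584} = - \frac{1}{682584}$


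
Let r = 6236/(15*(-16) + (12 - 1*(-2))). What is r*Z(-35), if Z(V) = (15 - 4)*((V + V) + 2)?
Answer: 2332264/113 ≈ 20640.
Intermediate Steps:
r = -3118/113 (r = 6236/(-240 + (12 + 2)) = 6236/(-240 + 14) = 6236/(-226) = 6236*(-1/226) = -3118/113 ≈ -27.593)
Z(V) = 22 + 22*V (Z(V) = 11*(2*V + 2) = 11*(2 + 2*V) = 22 + 22*V)
r*Z(-35) = -3118*(22 + 22*(-35))/113 = -3118*(22 - 770)/113 = -3118/113*(-748) = 2332264/113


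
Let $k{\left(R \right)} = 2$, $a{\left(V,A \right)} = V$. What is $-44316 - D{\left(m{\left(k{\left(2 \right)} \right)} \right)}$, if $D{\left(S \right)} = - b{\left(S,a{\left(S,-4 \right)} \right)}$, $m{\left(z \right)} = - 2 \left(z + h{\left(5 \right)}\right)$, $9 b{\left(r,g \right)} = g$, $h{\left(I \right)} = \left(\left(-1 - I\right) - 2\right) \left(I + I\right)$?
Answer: $- \frac{132896}{3} \approx -44299.0$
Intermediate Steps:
$h{\left(I \right)} = 2 I \left(-3 - I\right)$ ($h{\left(I \right)} = \left(-3 - I\right) 2 I = 2 I \left(-3 - I\right)$)
$b{\left(r,g \right)} = \frac{g}{9}$
$m{\left(z \right)} = 160 - 2 z$ ($m{\left(z \right)} = - 2 \left(z - 10 \left(3 + 5\right)\right) = - 2 \left(z - 10 \cdot 8\right) = - 2 \left(z - 80\right) = - 2 \left(-80 + z\right) = 160 - 2 z$)
$D{\left(S \right)} = - \frac{S}{9}$
$-44316 - D{\left(m{\left(k{\left(2 \right)} \right)} \right)} = -44316 - - \frac{160 - 4}{9} = -44316 - \left(- \frac{1}{9}\right) 156 = -44316 - - \frac{52}{3} = -44316 + \frac{52}{3} = - \frac{132896}{3}$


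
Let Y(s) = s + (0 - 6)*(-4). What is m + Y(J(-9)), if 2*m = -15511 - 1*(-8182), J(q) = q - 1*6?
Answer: -7311/2 ≈ -3655.5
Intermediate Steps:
J(q) = -6 + q (J(q) = q - 6 = -6 + q)
m = -7329/2 (m = (-15511 - 1*(-8182))/2 = (-15511 + 8182)/2 = (1/2)*(-7329) = -7329/2 ≈ -3664.5)
Y(s) = 24 + s (Y(s) = s - 6*(-4) = s + 24 = 24 + s)
m + Y(J(-9)) = -7329/2 + (24 + (-6 - 9)) = -7329/2 + (24 - 15) = -7329/2 + 9 = -7311/2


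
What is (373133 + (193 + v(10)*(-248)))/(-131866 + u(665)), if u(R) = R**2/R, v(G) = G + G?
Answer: -368366/131201 ≈ -2.8076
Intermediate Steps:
v(G) = 2*G
u(R) = R
(373133 + (193 + v(10)*(-248)))/(-131866 + u(665)) = (373133 + (193 + (2*10)*(-248)))/(-131866 + 665) = (373133 + (193 + 20*(-248)))/(-131201) = (373133 + (193 - 4960))*(-1/131201) = (373133 - 4767)*(-1/131201) = 368366*(-1/131201) = -368366/131201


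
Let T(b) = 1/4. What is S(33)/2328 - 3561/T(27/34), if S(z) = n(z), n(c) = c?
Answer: -11053333/776 ≈ -14244.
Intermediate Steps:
S(z) = z
T(b) = ¼
S(33)/2328 - 3561/T(27/34) = 33/2328 - 3561/¼ = 33*(1/2328) - 3561*4 = 11/776 - 14244 = -11053333/776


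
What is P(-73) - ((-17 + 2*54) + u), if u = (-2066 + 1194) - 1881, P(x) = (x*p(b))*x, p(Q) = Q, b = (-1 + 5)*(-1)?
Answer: -18654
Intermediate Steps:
b = -4 (b = 4*(-1) = -4)
P(x) = -4*x² (P(x) = (x*(-4))*x = (-4*x)*x = -4*x²)
u = -2753 (u = -872 - 1881 = -2753)
P(-73) - ((-17 + 2*54) + u) = -4*(-73)² - ((-17 + 2*54) - 2753) = -4*5329 - ((-17 + 108) - 2753) = -21316 - (91 - 2753) = -21316 - 1*(-2662) = -21316 + 2662 = -18654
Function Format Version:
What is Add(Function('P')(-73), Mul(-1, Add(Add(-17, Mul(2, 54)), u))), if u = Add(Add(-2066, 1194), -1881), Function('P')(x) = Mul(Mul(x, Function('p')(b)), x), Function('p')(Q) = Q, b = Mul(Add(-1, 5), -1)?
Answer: -18654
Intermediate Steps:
b = -4 (b = Mul(4, -1) = -4)
Function('P')(x) = Mul(-4, Pow(x, 2)) (Function('P')(x) = Mul(Mul(x, -4), x) = Mul(Mul(-4, x), x) = Mul(-4, Pow(x, 2)))
u = -2753 (u = Add(-872, -1881) = -2753)
Add(Function('P')(-73), Mul(-1, Add(Add(-17, Mul(2, 54)), u))) = Add(Mul(-4, Pow(-73, 2)), Mul(-1, Add(Add(-17, Mul(2, 54)), -2753))) = Add(Mul(-4, 5329), Mul(-1, Add(Add(-17, 108), -2753))) = Add(-21316, Mul(-1, Add(91, -2753))) = Add(-21316, Mul(-1, -2662)) = Add(-21316, 2662) = -18654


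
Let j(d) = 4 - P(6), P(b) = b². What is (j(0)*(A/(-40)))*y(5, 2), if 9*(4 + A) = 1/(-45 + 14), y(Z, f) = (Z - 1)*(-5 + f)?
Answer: 17872/465 ≈ 38.434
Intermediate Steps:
y(Z, f) = (-1 + Z)*(-5 + f)
A = -1117/279 (A = -4 + 1/(9*(-45 + 14)) = -4 + (⅑)/(-31) = -4 + (⅑)*(-1/31) = -4 - 1/279 = -1117/279 ≈ -4.0036)
j(d) = -32 (j(d) = 4 - 1*6² = 4 - 1*36 = 4 - 36 = -32)
(j(0)*(A/(-40)))*y(5, 2) = (-(-35744)/(279*(-40)))*(5 - 1*2 - 5*5 + 5*2) = (-(-35744)*(-1)/(279*40))*(5 - 2 - 25 + 10) = -32*1117/11160*(-12) = -4468/1395*(-12) = 17872/465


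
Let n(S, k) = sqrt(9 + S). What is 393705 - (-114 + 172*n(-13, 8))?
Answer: 393819 - 344*I ≈ 3.9382e+5 - 344.0*I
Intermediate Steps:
393705 - (-114 + 172*n(-13, 8)) = 393705 - (-114 + 172*sqrt(9 - 13)) = 393705 - (-114 + 172*sqrt(-4)) = 393705 - (-114 + 172*(2*I)) = 393705 - (-114 + 344*I) = 393705 + (114 - 344*I) = 393819 - 344*I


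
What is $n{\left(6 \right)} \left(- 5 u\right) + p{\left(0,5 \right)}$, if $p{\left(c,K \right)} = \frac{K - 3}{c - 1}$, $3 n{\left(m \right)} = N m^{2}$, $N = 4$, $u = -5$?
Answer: $1198$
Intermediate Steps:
$n{\left(m \right)} = \frac{4 m^{2}}{3}$
$p{\left(c,K \right)} = \frac{-3 + K}{-1 + c}$
$n{\left(6 \right)} \left(- 5 u\right) + p{\left(0,5 \right)} = \frac{4 \cdot 6^{2}}{3} \left(\left(-5\right) \left(-5\right)\right) + \frac{-3 + 5}{-1 + 0} = \frac{4}{3} \cdot 36 \cdot 25 + \frac{1}{-1} \cdot 2 = 48 \cdot 25 - 2 = 1200 - 2 = 1198$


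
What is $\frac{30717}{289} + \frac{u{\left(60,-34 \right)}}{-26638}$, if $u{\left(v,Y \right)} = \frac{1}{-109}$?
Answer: $\frac{89188099903}{839123638} \approx 106.29$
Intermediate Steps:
$u{\left(v,Y \right)} = - \frac{1}{109}$
$\frac{30717}{289} + \frac{u{\left(60,-34 \right)}}{-26638} = \frac{30717}{289} - \frac{1}{109 \left(-26638\right)} = 30717 \cdot \frac{1}{289} - - \frac{1}{2903542} = \frac{30717}{289} + \frac{1}{2903542} = \frac{89188099903}{839123638}$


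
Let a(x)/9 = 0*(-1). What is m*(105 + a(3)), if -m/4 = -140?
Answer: 58800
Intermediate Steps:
m = 560 (m = -4*(-140) = 560)
a(x) = 0 (a(x) = 9*(0*(-1)) = 9*0 = 0)
m*(105 + a(3)) = 560*(105 + 0) = 560*105 = 58800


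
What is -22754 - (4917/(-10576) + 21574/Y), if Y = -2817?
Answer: -677658620555/29792592 ≈ -22746.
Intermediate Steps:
-22754 - (4917/(-10576) + 21574/Y) = -22754 - (4917/(-10576) + 21574/(-2817)) = -22754 - (4917*(-1/10576) + 21574*(-1/2817)) = -22754 - (-4917/10576 - 21574/2817) = -22754 - 1*(-242017813/29792592) = -22754 + 242017813/29792592 = -677658620555/29792592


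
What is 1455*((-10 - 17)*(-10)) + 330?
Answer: 393180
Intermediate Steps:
1455*((-10 - 17)*(-10)) + 330 = 1455*(-27*(-10)) + 330 = 1455*270 + 330 = 392850 + 330 = 393180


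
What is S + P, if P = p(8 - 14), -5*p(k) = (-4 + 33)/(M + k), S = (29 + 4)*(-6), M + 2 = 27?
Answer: -18839/95 ≈ -198.31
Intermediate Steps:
M = 25 (M = -2 + 27 = 25)
S = -198 (S = 33*(-6) = -198)
p(k) = -29/(5*(25 + k)) (p(k) = -(-4 + 33)/(5*(25 + k)) = -29/(5*(25 + k)))
P = -29/95 (P = -29/(125 + 5*(8 - 14)) = -29/(125 + 5*(-6)) = -29/(125 - 30) = -29/95 ≈ -0.30526)
S + P = -198 - 29/95 = -18839/95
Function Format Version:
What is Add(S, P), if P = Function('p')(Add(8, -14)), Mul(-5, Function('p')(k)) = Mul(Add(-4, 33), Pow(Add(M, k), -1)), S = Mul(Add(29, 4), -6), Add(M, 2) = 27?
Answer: Rational(-18839, 95) ≈ -198.31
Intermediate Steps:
M = 25 (M = Add(-2, 27) = 25)
S = -198 (S = Mul(33, -6) = -198)
Function('p')(k) = Mul(Rational(-29, 5), Pow(Add(25, k), -1)) (Function('p')(k) = Mul(Rational(-1, 5), Mul(Add(-4, 33), Pow(Add(25, k), -1))) = Mul(Rational(-1, 5), Mul(29, Pow(Add(25, k), -1))) = Mul(Rational(-29, 5), Pow(Add(25, k), -1)))
P = Rational(-29, 95) (P = Mul(-29, Pow(Add(125, Mul(5, Add(8, -14))), -1)) = Mul(-29, Pow(Add(125, Mul(5, -6)), -1)) = Mul(-29, Pow(Add(125, -30), -1)) = Mul(-29, Pow(95, -1)) = Mul(-29, Rational(1, 95)) = Rational(-29, 95) ≈ -0.30526)
Add(S, P) = Add(-198, Rational(-29, 95)) = Rational(-18839, 95)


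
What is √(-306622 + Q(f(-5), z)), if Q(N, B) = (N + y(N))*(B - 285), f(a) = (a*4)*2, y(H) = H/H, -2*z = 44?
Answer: I*√294649 ≈ 542.82*I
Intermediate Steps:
z = -22 (z = -½*44 = -22)
y(H) = 1
f(a) = 8*a (f(a) = (4*a)*2 = 8*a)
Q(N, B) = (1 + N)*(-285 + B) (Q(N, B) = (N + 1)*(B - 285) = (1 + N)*(-285 + B))
√(-306622 + Q(f(-5), z)) = √(-306622 + (-285 - 22 - 2280*(-5) - 176*(-5))) = √(-306622 + (-285 - 22 - 285*(-40) - 22*(-40))) = √(-306622 + (-285 - 22 + 11400 + 880)) = √(-306622 + 11973) = √(-294649) = I*√294649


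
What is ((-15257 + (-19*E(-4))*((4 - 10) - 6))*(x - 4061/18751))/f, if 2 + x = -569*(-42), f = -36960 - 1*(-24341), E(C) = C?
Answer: 7244841162115/236618869 ≈ 30618.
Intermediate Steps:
f = -12619 (f = -36960 + 24341 = -12619)
x = 23896 (x = -2 - 569*(-42) = -2 + 23898 = 23896)
((-15257 + (-19*E(-4))*((4 - 10) - 6))*(x - 4061/18751))/f = ((-15257 + (-19*(-4))*((4 - 10) - 6))*(23896 - 4061/18751))/(-12619) = ((-15257 + 76*(-6 - 6))*(23896 - 4061*1/18751))*(-1/12619) = ((-15257 + 76*(-12))*(23896 - 4061/18751))*(-1/12619) = ((-15257 - 912)*(448069835/18751))*(-1/12619) = -16169*448069835/18751*(-1/12619) = -7244841162115/18751*(-1/12619) = 7244841162115/236618869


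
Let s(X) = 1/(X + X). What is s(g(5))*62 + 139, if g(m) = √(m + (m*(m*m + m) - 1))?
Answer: 139 + 31*√154/154 ≈ 141.50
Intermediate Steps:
g(m) = √(-1 + m + m*(m + m²)) (g(m) = √(m + (m*(m² + m) - 1)) = √(m + (m*(m + m²) - 1)) = √(m + (-1 + m*(m + m²))) = √(-1 + m + m*(m + m²)))
s(X) = 1/(2*X)
s(g(5))*62 + 139 = (1/(2*(√(-1 + 5 + 5² + 5³))))*62 + 139 = (1/(2*(√(-1 + 5 + 25 + 125))))*62 + 139 = (1/(2*(√154)))*62 + 139 = ((√154/154)/2)*62 + 139 = (√154/308)*62 + 139 = 31*√154/154 + 139 = 139 + 31*√154/154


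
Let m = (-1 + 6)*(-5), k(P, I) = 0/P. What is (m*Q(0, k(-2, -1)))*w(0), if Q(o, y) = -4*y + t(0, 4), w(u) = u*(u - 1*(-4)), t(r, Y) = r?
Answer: 0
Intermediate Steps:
w(u) = u*(4 + u) (w(u) = u*(u + 4) = u*(4 + u))
k(P, I) = 0
Q(o, y) = -4*y (Q(o, y) = -4*y + 0 = -4*y)
m = -25 (m = 5*(-5) = -25)
(m*Q(0, k(-2, -1)))*w(0) = (-(-100)*0)*(0*(4 + 0)) = (-25*0)*(0*4) = 0*0 = 0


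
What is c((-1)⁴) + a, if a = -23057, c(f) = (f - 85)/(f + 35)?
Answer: -69178/3 ≈ -23059.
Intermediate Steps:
c(f) = (-85 + f)/(35 + f)
c((-1)⁴) + a = (-85 + (-1)⁴)/(35 + (-1)⁴) - 23057 = (-85 + 1)/(35 + 1) - 23057 = -84/36 - 23057 = (1/36)*(-84) - 23057 = -7/3 - 23057 = -69178/3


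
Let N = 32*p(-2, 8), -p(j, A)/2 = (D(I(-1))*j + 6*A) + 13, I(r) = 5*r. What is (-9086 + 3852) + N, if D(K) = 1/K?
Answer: -45818/5 ≈ -9163.6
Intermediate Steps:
p(j, A) = -26 - 12*A + 2*j/5 (p(j, A) = -2*((j/((5*(-1))) + 6*A) + 13) = -2*((j/(-5) + 6*A) + 13) = -2*((-j/5 + 6*A) + 13) = -2*((6*A - j/5) + 13) = -2*(13 + 6*A - j/5) = -26 - 12*A + 2*j/5)
N = -19648/5 (N = 32*(-26 - 12*8 + (2/5)*(-2)) = 32*(-26 - 96 - 4/5) = 32*(-614/5) = -19648/5 ≈ -3929.6)
(-9086 + 3852) + N = (-9086 + 3852) - 19648/5 = -5234 - 19648/5 = -45818/5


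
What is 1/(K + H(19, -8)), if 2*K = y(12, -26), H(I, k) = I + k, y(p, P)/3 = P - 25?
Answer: -2/131 ≈ -0.015267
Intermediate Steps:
y(p, P) = -75 + 3*P (y(p, P) = 3*(P - 25) = 3*(-25 + P) = -75 + 3*P)
K = -153/2 (K = (-75 + 3*(-26))/2 = (-75 - 78)/2 = (½)*(-153) = -153/2 ≈ -76.500)
1/(K + H(19, -8)) = 1/(-153/2 + (19 - 8)) = 1/(-153/2 + 11) = 1/(-131/2) = -2/131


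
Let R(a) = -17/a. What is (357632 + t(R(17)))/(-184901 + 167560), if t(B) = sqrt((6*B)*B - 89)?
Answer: -357632/17341 - I*sqrt(83)/17341 ≈ -20.624 - 0.00052537*I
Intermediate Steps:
t(B) = sqrt(-89 + 6*B**2) (t(B) = sqrt(6*B**2 - 89) = sqrt(-89 + 6*B**2))
(357632 + t(R(17)))/(-184901 + 167560) = (357632 + sqrt(-89 + 6*(-17/17)**2))/(-184901 + 167560) = (357632 + sqrt(-89 + 6*(-17*1/17)**2))/(-17341) = (357632 + sqrt(-89 + 6*(-1)**2))*(-1/17341) = (357632 + sqrt(-89 + 6*1))*(-1/17341) = (357632 + sqrt(-89 + 6))*(-1/17341) = (357632 + sqrt(-83))*(-1/17341) = (357632 + I*sqrt(83))*(-1/17341) = -357632/17341 - I*sqrt(83)/17341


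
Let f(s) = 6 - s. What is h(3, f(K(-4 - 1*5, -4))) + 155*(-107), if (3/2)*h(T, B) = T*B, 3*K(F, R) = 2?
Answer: -49723/3 ≈ -16574.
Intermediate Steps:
K(F, R) = 2/3 (K(F, R) = (1/3)*2 = 2/3)
h(T, B) = 2*B*T/3 (h(T, B) = 2*(T*B)/3 = 2*(B*T)/3 = 2*B*T/3)
h(3, f(K(-4 - 1*5, -4))) + 155*(-107) = (2/3)*(6 - 1*2/3)*3 + 155*(-107) = (2/3)*(6 - 2/3)*3 - 16585 = (2/3)*(16/3)*3 - 16585 = 32/3 - 16585 = -49723/3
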